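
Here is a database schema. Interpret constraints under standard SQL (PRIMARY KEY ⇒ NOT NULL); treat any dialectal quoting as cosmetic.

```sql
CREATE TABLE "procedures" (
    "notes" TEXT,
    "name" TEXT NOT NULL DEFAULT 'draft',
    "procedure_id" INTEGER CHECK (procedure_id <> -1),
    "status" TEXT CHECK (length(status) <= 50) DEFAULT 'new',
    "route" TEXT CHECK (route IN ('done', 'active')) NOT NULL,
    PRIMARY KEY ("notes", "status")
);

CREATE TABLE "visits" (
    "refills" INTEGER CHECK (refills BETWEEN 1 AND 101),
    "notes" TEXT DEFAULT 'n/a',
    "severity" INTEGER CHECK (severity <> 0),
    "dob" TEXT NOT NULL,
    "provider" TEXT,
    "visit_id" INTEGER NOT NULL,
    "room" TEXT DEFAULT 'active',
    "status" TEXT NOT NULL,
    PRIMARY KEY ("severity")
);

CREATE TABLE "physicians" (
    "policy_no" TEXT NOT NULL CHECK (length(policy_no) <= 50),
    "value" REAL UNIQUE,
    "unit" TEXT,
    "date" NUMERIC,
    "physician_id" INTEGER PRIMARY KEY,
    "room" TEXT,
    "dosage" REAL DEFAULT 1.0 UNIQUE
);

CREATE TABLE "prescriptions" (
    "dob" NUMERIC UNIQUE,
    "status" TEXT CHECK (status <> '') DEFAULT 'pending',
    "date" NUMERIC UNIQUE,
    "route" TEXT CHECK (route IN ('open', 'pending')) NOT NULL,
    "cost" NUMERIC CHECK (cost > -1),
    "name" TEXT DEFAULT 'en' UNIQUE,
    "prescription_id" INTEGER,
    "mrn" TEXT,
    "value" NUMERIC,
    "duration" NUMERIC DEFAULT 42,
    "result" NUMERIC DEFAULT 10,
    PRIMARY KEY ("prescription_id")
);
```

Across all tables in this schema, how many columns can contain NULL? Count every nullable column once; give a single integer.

procedures: 1 nullable (procedure_id — PK (notes, status) and explicit NOT NULL columns excluded).
visits: 4 nullable (refills, notes, provider, room — PK (severity) and explicit NOT NULL columns excluded).
physicians: 5 nullable (value, unit, date, room, dosage — PK (physician_id) and explicit NOT NULL columns excluded).
prescriptions: 9 nullable (dob, status, date, cost, name, mrn, value, duration, result — PK (prescription_id) and explicit NOT NULL columns excluded).
Total: 1 + 4 + 5 + 9 = 19.

19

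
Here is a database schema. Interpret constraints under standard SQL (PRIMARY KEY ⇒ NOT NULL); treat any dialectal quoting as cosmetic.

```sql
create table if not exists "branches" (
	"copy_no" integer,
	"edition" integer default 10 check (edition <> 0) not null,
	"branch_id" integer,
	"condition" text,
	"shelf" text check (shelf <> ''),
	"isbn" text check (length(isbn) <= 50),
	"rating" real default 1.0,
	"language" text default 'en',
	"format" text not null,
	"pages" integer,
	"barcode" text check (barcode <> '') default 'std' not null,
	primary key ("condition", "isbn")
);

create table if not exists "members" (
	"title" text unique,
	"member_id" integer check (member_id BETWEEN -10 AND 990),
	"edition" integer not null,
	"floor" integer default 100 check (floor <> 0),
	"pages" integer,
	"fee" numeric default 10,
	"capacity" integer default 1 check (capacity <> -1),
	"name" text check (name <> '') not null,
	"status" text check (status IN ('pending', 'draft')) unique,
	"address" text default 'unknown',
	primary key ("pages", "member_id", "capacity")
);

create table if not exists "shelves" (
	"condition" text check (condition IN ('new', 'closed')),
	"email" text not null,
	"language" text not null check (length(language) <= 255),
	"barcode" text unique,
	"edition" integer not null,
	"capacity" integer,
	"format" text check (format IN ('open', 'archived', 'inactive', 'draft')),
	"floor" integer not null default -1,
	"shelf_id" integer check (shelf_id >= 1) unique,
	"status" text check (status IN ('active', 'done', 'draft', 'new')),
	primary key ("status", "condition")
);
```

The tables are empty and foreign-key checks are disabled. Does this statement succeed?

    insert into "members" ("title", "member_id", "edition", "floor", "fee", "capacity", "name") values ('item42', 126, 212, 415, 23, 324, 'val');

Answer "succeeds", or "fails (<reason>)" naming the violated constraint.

pages is omitted from the column list and has no DEFAULT, so it would receive NULL.
But pages is part of the PRIMARY KEY (implied NOT NULL).

fails (NOT NULL on pages)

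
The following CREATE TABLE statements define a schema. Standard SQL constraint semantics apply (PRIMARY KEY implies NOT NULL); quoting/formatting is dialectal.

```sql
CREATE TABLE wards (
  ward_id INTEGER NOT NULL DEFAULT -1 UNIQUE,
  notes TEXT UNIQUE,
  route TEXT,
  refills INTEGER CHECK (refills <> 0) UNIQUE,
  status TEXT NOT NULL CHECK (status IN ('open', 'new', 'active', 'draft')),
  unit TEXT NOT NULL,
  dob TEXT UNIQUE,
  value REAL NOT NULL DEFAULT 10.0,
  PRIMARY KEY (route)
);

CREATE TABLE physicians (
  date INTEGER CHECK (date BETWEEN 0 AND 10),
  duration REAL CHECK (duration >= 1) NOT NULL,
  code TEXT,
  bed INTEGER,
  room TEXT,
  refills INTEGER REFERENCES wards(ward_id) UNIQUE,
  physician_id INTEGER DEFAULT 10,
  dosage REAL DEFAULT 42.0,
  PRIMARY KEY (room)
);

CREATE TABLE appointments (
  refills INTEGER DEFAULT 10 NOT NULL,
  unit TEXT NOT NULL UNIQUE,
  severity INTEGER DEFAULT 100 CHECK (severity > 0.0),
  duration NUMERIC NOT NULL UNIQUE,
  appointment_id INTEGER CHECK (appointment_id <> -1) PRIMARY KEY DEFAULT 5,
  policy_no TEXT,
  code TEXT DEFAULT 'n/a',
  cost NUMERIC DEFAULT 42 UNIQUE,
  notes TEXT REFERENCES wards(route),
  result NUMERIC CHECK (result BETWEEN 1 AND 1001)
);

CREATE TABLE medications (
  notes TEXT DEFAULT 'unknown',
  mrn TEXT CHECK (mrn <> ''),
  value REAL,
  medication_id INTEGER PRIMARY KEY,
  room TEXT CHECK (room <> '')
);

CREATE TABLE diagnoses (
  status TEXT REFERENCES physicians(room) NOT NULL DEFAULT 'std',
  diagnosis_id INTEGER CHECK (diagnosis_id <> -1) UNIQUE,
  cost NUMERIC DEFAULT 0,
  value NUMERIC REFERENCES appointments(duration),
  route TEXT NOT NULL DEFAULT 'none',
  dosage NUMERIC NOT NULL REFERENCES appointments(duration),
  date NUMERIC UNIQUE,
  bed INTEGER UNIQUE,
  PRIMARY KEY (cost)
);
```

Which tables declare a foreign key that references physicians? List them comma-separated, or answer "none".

diagnoses

- diagnoses.status references physicians(room).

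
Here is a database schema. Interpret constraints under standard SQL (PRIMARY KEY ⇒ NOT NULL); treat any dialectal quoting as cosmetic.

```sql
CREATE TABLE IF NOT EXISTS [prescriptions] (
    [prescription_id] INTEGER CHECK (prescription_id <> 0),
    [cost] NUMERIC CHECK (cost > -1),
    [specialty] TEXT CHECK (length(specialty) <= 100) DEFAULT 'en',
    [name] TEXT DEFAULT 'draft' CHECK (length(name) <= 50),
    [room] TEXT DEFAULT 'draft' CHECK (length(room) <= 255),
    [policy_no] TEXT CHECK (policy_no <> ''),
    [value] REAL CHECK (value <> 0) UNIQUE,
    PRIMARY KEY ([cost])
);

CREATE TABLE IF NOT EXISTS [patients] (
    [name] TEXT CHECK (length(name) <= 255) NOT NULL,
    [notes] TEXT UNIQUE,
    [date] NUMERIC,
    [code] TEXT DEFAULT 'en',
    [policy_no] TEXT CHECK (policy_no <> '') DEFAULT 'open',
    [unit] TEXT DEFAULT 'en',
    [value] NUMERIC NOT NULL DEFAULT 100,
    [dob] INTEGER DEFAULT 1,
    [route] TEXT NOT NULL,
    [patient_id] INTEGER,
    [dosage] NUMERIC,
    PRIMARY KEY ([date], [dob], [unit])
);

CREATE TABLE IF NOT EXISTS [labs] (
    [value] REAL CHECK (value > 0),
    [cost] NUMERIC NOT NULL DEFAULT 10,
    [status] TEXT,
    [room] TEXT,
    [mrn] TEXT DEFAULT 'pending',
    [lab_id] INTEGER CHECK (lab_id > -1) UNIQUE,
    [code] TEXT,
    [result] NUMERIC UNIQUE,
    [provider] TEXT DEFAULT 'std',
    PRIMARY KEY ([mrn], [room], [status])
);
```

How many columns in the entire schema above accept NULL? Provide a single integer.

16

prescriptions: 6 nullable (prescription_id, specialty, name, room, policy_no, value — PK (cost) and explicit NOT NULL columns excluded).
patients: 5 nullable (notes, code, policy_no, patient_id, dosage — PK (date, dob, unit) and explicit NOT NULL columns excluded).
labs: 5 nullable (value, lab_id, code, result, provider — PK (mrn, room, status) and explicit NOT NULL columns excluded).
Total: 6 + 5 + 5 = 16.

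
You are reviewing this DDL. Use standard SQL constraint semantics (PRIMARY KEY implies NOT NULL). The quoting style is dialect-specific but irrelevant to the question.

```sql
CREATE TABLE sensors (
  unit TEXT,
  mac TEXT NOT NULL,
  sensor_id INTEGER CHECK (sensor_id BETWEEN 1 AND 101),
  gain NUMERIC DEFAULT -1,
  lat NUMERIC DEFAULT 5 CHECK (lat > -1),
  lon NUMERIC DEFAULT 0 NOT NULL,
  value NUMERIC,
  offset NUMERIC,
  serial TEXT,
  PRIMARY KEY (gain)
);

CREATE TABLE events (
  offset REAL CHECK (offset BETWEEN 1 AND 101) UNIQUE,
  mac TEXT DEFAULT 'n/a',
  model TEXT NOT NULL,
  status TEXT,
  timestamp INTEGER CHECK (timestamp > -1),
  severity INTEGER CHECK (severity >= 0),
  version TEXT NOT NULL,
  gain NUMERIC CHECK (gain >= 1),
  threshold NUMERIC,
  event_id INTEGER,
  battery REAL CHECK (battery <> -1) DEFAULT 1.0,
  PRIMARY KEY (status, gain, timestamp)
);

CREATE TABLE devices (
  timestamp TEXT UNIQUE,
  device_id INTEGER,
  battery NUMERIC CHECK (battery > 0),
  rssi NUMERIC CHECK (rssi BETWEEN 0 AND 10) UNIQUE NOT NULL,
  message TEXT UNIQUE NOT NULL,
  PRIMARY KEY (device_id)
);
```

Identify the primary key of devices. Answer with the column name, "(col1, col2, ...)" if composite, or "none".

device_id

device_id is declared PRIMARY KEY as a table-level PRIMARY KEY clause.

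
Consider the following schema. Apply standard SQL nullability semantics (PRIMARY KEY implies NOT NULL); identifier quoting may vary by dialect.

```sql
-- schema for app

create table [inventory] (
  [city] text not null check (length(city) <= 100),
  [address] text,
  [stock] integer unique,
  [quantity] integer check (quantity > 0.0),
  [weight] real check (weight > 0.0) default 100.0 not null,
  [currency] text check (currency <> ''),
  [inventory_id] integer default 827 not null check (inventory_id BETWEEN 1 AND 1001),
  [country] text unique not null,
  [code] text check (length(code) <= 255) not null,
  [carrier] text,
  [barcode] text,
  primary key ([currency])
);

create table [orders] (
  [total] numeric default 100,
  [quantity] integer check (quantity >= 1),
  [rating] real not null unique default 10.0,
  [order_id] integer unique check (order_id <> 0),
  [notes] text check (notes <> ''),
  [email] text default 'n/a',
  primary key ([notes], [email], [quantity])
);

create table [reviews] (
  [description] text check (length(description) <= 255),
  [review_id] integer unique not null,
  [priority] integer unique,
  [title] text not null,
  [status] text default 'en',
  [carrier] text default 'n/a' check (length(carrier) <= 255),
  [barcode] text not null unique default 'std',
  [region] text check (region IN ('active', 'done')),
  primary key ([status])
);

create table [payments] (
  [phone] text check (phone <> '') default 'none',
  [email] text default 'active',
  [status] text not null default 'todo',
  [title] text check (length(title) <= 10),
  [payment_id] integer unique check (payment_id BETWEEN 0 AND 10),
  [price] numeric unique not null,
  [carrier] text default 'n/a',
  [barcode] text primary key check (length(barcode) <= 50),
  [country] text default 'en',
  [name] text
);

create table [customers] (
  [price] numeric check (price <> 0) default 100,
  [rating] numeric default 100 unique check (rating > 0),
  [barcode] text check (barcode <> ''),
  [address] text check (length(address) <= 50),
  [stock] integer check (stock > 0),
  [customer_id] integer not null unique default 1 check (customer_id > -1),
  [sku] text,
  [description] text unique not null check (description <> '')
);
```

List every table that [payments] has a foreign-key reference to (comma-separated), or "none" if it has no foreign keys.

No column in payments has a REFERENCES clause.

none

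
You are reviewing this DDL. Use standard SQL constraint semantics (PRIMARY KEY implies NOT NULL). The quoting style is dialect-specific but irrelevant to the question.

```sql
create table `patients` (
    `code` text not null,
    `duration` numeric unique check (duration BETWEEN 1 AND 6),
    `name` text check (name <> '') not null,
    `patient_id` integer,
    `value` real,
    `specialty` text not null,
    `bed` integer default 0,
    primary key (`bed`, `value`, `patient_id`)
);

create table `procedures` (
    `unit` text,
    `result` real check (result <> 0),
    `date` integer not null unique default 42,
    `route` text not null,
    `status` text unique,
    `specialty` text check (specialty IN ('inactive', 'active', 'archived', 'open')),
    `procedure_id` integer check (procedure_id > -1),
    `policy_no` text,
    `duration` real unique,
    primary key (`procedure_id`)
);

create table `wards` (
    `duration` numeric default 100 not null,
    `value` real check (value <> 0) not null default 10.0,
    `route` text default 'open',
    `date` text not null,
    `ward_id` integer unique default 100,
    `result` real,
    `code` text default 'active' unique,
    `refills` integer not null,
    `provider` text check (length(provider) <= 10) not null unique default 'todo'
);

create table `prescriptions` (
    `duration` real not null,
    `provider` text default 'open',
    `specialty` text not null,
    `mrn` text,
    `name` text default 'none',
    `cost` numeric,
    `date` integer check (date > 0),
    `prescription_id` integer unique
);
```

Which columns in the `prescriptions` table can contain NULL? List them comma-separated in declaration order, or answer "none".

- duration: declared NOT NULL → not nullable.
- provider: DEFAULT only fills an omitted column; an explicit NULL is still allowed → nullable.
- specialty: declared NOT NULL → not nullable.
- mrn: no NOT NULL constraint applies → nullable.
- name: DEFAULT only fills an omitted column; an explicit NULL is still allowed → nullable.
- cost: no NOT NULL constraint applies → nullable.
- date: CHECK does not forbid NULL (a CHECK constraint passes when its expression is NULL) → nullable.
- prescription_id: UNIQUE does not imply NOT NULL → nullable.

provider, mrn, name, cost, date, prescription_id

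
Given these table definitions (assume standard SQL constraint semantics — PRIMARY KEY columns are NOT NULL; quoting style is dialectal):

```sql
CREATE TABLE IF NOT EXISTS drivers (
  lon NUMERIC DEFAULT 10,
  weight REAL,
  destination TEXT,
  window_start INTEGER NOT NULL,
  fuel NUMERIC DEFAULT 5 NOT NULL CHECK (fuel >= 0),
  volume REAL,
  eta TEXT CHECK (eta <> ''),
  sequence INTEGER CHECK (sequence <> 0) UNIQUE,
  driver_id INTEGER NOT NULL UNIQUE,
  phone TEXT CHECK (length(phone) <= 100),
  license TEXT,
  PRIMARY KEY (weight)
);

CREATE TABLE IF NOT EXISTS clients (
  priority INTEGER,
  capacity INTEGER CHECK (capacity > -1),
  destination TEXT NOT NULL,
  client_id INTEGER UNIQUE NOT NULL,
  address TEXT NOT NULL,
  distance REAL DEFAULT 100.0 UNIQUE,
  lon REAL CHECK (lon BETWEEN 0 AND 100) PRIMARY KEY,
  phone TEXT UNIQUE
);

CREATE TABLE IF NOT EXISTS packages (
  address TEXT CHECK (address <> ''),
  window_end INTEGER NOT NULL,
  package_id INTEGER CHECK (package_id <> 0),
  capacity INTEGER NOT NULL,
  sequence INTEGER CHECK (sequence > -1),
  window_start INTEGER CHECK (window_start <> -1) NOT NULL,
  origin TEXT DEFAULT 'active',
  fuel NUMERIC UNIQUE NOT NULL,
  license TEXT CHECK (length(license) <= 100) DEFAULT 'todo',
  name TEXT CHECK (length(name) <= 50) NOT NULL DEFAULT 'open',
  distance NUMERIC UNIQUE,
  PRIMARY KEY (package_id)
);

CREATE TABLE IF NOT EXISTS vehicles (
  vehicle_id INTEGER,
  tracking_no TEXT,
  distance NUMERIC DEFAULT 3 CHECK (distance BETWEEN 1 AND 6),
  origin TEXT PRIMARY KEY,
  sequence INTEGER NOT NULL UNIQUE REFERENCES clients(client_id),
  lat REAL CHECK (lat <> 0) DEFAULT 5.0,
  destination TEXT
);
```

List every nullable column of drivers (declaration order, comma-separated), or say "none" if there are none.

lon, destination, volume, eta, sequence, phone, license

- lon: DEFAULT only fills an omitted column; an explicit NULL is still allowed → nullable.
- weight: part of the PRIMARY KEY, which implies NOT NULL → not nullable.
- destination: no NOT NULL constraint applies → nullable.
- window_start: declared NOT NULL → not nullable.
- fuel: declared NOT NULL → not nullable.
- volume: no NOT NULL constraint applies → nullable.
- eta: CHECK does not forbid NULL (a CHECK constraint passes when its expression is NULL) → nullable.
- sequence: CHECK does not forbid NULL (a CHECK constraint passes when its expression is NULL) → nullable.
- driver_id: declared NOT NULL → not nullable.
- phone: CHECK does not forbid NULL (a CHECK constraint passes when its expression is NULL) → nullable.
- license: no NOT NULL constraint applies → nullable.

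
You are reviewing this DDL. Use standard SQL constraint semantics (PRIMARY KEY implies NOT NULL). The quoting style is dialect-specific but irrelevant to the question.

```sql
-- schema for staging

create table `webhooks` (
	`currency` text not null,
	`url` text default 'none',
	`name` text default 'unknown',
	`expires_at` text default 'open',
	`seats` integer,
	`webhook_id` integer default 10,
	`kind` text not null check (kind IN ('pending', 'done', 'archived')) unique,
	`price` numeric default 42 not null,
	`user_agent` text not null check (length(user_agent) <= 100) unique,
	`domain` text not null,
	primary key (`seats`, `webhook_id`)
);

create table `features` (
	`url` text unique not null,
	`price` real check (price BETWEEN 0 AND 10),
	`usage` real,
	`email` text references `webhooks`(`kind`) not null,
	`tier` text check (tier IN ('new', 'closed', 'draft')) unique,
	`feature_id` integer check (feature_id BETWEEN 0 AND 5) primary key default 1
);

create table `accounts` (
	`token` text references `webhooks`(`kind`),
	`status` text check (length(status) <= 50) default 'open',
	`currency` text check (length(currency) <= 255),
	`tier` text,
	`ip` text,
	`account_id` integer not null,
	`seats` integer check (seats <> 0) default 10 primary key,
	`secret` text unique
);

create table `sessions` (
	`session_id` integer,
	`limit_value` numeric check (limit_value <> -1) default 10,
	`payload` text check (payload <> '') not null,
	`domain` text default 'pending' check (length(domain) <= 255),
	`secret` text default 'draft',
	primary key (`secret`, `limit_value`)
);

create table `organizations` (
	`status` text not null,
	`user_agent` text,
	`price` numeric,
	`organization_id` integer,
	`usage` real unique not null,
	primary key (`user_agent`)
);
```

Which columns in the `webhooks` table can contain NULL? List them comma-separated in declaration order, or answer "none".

- currency: declared NOT NULL → not nullable.
- url: DEFAULT only fills an omitted column; an explicit NULL is still allowed → nullable.
- name: DEFAULT only fills an omitted column; an explicit NULL is still allowed → nullable.
- expires_at: DEFAULT only fills an omitted column; an explicit NULL is still allowed → nullable.
- seats: part of the PRIMARY KEY, which implies NOT NULL → not nullable.
- webhook_id: part of the PRIMARY KEY, which implies NOT NULL → not nullable.
- kind: declared NOT NULL → not nullable.
- price: declared NOT NULL → not nullable.
- user_agent: declared NOT NULL → not nullable.
- domain: declared NOT NULL → not nullable.

url, name, expires_at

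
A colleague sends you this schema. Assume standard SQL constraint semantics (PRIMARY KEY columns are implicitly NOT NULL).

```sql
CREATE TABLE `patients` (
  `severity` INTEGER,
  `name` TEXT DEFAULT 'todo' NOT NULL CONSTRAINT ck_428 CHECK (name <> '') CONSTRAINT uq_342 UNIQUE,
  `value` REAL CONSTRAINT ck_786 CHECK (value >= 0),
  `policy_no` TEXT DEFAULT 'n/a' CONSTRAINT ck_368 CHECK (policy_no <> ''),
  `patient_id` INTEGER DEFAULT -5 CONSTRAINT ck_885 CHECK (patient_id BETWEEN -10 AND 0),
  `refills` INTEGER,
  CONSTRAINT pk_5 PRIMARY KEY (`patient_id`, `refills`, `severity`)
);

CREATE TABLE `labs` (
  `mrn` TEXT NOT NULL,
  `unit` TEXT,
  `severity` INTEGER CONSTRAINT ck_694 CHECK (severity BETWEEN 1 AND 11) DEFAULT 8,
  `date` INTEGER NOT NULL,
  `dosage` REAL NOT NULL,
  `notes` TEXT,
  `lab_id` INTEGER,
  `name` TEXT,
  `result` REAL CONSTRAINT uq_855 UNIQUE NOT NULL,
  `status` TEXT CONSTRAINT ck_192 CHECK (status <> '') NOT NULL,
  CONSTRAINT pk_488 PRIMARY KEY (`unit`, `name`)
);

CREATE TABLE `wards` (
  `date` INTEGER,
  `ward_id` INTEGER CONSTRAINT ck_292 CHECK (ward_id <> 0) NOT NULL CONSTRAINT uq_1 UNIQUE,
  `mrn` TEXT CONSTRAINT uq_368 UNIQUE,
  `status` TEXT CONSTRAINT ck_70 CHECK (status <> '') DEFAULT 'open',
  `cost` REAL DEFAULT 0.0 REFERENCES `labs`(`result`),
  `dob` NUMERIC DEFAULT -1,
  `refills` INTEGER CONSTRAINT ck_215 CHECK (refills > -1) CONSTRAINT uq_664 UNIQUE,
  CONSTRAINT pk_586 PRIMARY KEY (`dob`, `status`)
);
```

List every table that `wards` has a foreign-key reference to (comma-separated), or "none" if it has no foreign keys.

labs

- cost REFERENCES labs(result).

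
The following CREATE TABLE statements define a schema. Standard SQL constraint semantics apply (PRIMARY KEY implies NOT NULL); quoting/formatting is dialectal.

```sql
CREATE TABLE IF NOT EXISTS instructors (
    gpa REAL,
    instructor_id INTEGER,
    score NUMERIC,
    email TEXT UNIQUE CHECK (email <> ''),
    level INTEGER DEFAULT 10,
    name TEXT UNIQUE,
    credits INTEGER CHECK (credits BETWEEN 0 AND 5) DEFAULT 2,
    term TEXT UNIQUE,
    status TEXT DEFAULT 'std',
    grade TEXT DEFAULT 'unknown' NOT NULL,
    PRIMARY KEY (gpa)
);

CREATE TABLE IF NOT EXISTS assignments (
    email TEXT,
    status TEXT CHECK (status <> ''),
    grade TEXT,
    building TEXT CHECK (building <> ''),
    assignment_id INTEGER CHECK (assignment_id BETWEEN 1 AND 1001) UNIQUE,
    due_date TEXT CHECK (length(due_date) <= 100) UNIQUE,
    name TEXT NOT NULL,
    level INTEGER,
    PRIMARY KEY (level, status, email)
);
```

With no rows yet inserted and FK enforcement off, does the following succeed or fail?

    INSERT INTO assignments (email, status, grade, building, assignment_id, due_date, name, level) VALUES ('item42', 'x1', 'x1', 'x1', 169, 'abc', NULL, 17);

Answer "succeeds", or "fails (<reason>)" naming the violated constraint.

fails (NOT NULL on name)

name is explicitly set to NULL, but name is declared NOT NULL.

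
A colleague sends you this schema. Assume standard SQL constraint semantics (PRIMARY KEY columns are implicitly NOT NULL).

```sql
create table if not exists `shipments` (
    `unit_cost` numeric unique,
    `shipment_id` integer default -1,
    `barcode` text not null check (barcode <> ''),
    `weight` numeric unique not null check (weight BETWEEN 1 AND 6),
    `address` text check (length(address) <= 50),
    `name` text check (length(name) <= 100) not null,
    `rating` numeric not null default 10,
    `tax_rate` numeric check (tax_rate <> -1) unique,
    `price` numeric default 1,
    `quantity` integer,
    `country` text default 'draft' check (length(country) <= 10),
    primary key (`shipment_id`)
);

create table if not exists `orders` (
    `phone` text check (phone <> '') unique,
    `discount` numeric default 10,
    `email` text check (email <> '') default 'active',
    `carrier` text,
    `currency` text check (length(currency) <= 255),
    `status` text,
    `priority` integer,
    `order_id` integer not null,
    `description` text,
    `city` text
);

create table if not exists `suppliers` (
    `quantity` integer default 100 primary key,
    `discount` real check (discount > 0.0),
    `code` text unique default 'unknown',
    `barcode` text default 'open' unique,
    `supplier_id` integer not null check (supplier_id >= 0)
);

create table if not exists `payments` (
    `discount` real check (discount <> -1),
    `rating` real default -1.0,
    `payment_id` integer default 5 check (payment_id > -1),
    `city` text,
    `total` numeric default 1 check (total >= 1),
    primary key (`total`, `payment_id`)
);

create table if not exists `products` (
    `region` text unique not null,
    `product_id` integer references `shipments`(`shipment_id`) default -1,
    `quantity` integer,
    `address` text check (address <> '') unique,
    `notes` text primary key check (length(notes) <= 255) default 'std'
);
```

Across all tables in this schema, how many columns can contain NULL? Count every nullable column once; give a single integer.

24

shipments: 6 nullable (unit_cost, address, tax_rate, price, quantity, country — PK (shipment_id) and explicit NOT NULL columns excluded).
orders: 9 nullable (phone, discount, email, carrier, currency, status, priority, description, city — PK none and explicit NOT NULL columns excluded).
suppliers: 3 nullable (discount, code, barcode — PK (quantity) and explicit NOT NULL columns excluded).
payments: 3 nullable (discount, rating, city — PK (total, payment_id) and explicit NOT NULL columns excluded).
products: 3 nullable (product_id, quantity, address — PK (notes) and explicit NOT NULL columns excluded).
Total: 6 + 9 + 3 + 3 + 3 = 24.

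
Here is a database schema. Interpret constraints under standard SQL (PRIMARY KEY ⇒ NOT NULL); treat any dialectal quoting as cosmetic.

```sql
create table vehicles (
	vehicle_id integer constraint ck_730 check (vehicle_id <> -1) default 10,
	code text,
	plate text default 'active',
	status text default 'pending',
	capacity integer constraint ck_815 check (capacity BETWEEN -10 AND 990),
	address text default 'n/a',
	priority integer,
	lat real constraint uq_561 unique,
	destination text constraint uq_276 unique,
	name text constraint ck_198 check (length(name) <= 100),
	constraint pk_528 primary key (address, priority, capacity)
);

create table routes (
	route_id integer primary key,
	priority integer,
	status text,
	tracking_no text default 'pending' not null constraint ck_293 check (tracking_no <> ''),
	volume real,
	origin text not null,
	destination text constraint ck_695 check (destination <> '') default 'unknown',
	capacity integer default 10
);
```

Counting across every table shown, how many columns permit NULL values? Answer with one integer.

12

vehicles: 7 nullable (vehicle_id, code, plate, status, lat, destination, name — PK (address, priority, capacity) and explicit NOT NULL columns excluded).
routes: 5 nullable (priority, status, volume, destination, capacity — PK (route_id) and explicit NOT NULL columns excluded).
Total: 7 + 5 = 12.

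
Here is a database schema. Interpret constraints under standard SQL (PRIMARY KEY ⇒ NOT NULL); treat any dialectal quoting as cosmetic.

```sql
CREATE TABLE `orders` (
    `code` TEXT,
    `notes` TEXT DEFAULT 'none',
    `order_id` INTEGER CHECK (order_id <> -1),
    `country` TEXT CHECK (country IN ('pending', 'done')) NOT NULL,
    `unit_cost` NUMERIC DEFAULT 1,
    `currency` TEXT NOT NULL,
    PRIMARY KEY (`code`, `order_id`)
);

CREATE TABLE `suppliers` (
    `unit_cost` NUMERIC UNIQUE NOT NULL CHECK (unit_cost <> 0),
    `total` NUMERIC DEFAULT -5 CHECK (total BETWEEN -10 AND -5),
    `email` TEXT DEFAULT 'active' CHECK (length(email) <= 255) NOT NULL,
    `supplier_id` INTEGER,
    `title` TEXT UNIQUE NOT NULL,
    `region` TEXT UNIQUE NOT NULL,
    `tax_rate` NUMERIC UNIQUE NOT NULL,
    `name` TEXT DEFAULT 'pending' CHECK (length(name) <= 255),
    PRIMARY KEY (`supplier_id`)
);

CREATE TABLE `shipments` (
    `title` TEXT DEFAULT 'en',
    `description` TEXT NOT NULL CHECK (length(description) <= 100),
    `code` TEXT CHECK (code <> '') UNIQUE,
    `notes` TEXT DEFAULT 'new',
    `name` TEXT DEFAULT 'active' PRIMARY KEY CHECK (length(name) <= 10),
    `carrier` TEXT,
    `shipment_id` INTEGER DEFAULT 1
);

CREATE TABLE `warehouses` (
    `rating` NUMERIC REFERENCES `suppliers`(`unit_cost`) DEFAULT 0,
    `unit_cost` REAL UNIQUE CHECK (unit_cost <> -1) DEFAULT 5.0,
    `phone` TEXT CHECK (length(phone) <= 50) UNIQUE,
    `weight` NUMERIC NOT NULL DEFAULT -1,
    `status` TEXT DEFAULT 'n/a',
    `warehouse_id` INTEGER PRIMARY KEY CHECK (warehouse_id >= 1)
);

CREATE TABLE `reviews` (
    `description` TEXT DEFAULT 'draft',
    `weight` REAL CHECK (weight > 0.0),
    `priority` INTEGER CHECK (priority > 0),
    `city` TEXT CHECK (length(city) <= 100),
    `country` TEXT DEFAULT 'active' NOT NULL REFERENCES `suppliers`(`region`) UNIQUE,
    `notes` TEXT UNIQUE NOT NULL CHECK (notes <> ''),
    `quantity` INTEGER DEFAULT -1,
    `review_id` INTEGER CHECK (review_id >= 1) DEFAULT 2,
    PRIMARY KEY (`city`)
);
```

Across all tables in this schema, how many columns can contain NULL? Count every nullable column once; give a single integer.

orders: 2 nullable (notes, unit_cost — PK (code, order_id) and explicit NOT NULL columns excluded).
suppliers: 2 nullable (total, name — PK (supplier_id) and explicit NOT NULL columns excluded).
shipments: 5 nullable (title, code, notes, carrier, shipment_id — PK (name) and explicit NOT NULL columns excluded).
warehouses: 4 nullable (rating, unit_cost, phone, status — PK (warehouse_id) and explicit NOT NULL columns excluded).
reviews: 5 nullable (description, weight, priority, quantity, review_id — PK (city) and explicit NOT NULL columns excluded).
Total: 2 + 2 + 5 + 4 + 5 = 18.

18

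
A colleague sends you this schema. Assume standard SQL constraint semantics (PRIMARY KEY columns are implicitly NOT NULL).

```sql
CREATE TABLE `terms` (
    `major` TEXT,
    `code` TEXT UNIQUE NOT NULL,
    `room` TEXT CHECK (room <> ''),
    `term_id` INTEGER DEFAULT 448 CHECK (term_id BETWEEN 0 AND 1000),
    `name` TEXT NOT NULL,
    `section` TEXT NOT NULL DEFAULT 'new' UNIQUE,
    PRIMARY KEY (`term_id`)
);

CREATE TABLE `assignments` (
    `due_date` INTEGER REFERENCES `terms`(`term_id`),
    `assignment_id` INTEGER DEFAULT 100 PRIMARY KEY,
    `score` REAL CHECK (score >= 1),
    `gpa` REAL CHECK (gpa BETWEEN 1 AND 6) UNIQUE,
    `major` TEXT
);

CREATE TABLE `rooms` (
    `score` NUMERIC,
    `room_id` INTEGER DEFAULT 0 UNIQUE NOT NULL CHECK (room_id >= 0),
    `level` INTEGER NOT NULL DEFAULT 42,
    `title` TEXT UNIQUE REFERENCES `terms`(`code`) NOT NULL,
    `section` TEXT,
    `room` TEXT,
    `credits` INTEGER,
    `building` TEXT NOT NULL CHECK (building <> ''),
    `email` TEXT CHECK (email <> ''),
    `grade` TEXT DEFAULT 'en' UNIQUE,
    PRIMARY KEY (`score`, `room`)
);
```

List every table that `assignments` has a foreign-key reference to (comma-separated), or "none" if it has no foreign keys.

terms

- due_date REFERENCES terms(term_id).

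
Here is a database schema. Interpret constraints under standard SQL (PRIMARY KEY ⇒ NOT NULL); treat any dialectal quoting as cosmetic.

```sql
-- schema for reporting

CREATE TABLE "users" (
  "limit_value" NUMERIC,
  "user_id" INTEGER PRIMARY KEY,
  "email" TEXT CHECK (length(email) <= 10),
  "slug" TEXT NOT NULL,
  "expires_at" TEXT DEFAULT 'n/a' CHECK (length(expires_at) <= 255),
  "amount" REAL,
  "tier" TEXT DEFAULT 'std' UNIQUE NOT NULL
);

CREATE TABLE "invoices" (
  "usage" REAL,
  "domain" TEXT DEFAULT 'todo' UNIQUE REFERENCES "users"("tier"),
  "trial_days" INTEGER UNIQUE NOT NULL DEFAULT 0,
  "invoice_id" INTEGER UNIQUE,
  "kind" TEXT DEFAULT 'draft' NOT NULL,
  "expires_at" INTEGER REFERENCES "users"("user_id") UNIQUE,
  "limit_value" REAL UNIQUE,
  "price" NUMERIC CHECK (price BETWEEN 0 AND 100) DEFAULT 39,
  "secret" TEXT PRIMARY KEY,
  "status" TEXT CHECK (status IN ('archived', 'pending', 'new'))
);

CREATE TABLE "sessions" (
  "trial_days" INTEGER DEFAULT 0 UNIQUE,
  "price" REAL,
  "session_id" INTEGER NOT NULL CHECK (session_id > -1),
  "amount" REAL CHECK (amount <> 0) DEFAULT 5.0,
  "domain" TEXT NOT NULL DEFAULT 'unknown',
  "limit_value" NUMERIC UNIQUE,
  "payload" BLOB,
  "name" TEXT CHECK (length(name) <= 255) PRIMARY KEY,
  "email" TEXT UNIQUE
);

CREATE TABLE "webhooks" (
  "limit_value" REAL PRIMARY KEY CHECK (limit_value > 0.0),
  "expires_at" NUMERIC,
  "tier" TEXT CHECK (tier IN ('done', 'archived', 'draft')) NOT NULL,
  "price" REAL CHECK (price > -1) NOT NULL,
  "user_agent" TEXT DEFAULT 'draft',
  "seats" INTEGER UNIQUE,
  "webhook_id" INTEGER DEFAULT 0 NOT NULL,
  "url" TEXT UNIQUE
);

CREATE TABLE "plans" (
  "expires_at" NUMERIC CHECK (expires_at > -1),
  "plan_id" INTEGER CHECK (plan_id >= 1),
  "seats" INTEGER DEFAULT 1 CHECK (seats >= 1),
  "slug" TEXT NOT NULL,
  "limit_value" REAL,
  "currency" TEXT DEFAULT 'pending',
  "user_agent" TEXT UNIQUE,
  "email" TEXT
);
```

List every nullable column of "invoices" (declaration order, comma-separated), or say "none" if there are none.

usage, domain, invoice_id, expires_at, limit_value, price, status

- usage: no NOT NULL constraint applies → nullable.
- domain: a foreign key column may be NULL unless separately constrained → nullable.
- trial_days: declared NOT NULL → not nullable.
- invoice_id: UNIQUE does not imply NOT NULL → nullable.
- kind: declared NOT NULL → not nullable.
- expires_at: a foreign key column may be NULL unless separately constrained → nullable.
- limit_value: UNIQUE does not imply NOT NULL → nullable.
- price: CHECK does not forbid NULL (a CHECK constraint passes when its expression is NULL) → nullable.
- secret: part of the PRIMARY KEY, which implies NOT NULL → not nullable.
- status: CHECK does not forbid NULL (a CHECK constraint passes when its expression is NULL) → nullable.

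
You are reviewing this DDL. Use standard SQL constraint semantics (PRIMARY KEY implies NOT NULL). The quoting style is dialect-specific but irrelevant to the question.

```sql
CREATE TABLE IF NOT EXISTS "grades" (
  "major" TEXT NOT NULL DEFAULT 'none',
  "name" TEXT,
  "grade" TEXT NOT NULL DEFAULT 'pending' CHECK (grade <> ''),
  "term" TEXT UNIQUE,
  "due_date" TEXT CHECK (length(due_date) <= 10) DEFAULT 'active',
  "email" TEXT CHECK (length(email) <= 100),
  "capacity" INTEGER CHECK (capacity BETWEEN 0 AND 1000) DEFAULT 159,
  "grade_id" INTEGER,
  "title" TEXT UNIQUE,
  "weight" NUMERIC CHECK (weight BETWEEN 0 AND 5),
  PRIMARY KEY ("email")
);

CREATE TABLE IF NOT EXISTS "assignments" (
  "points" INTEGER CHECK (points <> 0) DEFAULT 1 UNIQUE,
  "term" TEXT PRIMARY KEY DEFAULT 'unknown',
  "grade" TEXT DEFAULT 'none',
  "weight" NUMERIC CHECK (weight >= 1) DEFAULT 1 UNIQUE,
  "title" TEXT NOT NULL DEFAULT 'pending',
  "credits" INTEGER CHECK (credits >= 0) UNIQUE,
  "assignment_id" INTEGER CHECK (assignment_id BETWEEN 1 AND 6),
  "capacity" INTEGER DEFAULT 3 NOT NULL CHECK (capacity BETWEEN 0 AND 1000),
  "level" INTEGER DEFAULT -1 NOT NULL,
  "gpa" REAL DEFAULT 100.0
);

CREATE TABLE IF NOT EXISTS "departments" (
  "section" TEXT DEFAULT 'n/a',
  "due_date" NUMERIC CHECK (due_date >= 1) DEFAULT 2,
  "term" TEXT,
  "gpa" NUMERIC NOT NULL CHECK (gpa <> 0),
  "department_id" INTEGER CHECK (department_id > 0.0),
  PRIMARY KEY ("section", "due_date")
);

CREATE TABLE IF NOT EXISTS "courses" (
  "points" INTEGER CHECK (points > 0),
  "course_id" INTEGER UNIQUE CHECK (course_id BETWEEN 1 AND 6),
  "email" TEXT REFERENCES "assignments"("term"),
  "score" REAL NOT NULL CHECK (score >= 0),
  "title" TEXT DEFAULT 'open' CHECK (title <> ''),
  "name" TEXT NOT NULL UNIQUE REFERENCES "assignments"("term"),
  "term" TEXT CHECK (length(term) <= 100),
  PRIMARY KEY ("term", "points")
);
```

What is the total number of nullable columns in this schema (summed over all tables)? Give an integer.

grades: 7 nullable (name, term, due_date, capacity, grade_id, title, weight — PK (email) and explicit NOT NULL columns excluded).
assignments: 6 nullable (points, grade, weight, credits, assignment_id, gpa — PK (term) and explicit NOT NULL columns excluded).
departments: 2 nullable (term, department_id — PK (section, due_date) and explicit NOT NULL columns excluded).
courses: 3 nullable (course_id, email, title — PK (term, points) and explicit NOT NULL columns excluded).
Total: 7 + 6 + 2 + 3 = 18.

18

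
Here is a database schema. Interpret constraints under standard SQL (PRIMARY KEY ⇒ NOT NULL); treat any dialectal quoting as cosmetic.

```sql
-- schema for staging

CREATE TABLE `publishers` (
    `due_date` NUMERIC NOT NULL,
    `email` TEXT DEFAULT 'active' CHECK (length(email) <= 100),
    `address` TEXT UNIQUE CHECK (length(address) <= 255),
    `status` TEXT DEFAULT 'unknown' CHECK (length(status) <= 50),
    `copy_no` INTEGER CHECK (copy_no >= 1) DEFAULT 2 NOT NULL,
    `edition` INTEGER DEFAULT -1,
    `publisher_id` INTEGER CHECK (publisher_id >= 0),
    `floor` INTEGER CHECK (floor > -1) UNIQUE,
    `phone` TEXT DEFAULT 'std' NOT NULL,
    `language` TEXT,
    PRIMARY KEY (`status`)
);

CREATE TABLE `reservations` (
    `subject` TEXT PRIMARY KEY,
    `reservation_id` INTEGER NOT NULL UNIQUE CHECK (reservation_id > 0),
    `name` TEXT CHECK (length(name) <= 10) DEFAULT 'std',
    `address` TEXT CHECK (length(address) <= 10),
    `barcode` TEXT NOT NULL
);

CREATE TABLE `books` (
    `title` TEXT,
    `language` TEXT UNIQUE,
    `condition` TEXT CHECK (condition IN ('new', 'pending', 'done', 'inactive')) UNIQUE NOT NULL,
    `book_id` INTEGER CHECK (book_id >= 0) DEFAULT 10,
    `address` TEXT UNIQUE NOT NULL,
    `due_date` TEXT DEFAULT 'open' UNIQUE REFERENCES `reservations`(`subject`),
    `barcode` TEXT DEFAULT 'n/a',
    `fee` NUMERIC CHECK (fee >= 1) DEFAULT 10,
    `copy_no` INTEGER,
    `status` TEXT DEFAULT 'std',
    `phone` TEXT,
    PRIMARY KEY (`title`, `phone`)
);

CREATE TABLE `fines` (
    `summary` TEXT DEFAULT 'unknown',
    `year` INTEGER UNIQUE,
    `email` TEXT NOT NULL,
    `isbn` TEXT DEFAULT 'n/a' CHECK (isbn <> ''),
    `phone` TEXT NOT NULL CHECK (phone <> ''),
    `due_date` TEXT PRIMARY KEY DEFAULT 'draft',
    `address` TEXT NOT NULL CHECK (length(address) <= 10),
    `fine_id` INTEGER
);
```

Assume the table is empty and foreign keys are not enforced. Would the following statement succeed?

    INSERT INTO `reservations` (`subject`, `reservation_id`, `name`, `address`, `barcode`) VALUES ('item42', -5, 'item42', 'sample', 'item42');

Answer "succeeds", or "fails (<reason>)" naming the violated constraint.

The value -5 for reservation_id violates CHECK (reservation_id > 0).

fails (CHECK on reservation_id)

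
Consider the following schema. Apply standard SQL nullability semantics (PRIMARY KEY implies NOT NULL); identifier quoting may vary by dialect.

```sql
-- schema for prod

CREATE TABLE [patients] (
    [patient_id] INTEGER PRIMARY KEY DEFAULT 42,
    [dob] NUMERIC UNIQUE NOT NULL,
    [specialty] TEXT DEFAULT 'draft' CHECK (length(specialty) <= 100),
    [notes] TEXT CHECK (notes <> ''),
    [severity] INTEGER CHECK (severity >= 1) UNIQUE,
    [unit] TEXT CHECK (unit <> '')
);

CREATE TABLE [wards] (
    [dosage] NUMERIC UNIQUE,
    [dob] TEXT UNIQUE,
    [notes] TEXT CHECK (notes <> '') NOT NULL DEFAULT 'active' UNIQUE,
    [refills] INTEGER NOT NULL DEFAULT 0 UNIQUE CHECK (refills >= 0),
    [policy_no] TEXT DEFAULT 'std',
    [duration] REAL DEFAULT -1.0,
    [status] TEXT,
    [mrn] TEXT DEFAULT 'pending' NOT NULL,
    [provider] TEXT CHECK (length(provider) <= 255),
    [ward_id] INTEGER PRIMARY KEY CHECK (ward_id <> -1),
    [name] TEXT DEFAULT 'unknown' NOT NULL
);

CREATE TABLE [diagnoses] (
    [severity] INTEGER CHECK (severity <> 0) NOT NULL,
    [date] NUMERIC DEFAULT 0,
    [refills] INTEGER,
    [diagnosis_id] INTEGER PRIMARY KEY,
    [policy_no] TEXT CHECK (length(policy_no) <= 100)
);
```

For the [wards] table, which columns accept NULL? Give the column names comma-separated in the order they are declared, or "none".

- dosage: UNIQUE does not imply NOT NULL → nullable.
- dob: UNIQUE does not imply NOT NULL → nullable.
- notes: declared NOT NULL → not nullable.
- refills: declared NOT NULL → not nullable.
- policy_no: DEFAULT only fills an omitted column; an explicit NULL is still allowed → nullable.
- duration: DEFAULT only fills an omitted column; an explicit NULL is still allowed → nullable.
- status: no NOT NULL constraint applies → nullable.
- mrn: declared NOT NULL → not nullable.
- provider: CHECK does not forbid NULL (a CHECK constraint passes when its expression is NULL) → nullable.
- ward_id: part of the PRIMARY KEY, which implies NOT NULL → not nullable.
- name: declared NOT NULL → not nullable.

dosage, dob, policy_no, duration, status, provider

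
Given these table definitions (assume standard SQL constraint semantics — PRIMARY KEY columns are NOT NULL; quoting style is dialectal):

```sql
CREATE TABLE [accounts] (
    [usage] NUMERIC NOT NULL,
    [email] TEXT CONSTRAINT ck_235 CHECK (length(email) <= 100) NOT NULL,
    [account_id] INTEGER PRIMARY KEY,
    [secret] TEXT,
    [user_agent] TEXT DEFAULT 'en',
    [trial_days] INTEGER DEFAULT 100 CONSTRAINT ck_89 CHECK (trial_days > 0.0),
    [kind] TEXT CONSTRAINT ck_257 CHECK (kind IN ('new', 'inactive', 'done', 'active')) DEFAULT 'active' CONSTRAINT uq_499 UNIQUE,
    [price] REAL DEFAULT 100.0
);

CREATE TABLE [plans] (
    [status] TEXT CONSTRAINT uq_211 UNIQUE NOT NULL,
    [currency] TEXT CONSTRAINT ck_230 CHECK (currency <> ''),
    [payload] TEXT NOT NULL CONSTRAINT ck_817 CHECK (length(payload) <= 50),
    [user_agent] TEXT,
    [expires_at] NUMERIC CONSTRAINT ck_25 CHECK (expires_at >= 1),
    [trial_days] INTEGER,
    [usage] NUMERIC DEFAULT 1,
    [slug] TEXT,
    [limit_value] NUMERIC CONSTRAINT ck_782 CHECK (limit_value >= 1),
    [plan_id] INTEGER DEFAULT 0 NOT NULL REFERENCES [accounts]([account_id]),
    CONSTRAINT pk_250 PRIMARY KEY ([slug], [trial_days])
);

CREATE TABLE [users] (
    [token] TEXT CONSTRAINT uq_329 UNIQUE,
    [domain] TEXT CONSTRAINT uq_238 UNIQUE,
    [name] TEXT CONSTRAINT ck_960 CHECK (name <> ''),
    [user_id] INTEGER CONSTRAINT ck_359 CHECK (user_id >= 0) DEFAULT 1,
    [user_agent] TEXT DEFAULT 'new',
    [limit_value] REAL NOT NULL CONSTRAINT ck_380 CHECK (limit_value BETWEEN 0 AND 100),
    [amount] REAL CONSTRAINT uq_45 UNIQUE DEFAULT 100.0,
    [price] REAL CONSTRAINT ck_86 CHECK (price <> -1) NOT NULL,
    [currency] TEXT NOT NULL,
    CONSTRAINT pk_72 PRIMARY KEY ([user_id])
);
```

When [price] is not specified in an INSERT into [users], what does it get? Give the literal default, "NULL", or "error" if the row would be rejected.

error

price has no DEFAULT clause.
Omitting it would insert NULL, but it is declared NOT NULL, so the INSERT fails.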